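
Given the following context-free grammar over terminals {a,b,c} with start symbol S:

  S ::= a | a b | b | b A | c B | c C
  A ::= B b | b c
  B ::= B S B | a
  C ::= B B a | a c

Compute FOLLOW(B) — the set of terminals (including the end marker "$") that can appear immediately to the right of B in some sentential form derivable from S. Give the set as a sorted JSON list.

FIRST sets, iterate to fixpoint:
iter 1:
  A via A→b c: +{b}
  B via B→a: +{a}
  C via C→B B a: +{a}
  S via S→a: +{a}
  S via S→b: +{b}
  S via S→c B: +{c}
  FIRST[S]={a,b,c}  FIRST[A]={b}  FIRST[B]={a}  FIRST[C]={a}
iter 2:
  A via A→B b: +{a}
  FIRST[S]={a,b,c}  FIRST[A]={a,b}  FIRST[B]={a}  FIRST[C]={a}
iter 3: — fixpoint
  FIRST[S]={a,b,c}  FIRST[A]={a,b}  FIRST[B]={a}  FIRST[C]={a}

FOLLOW iteration:
initialize: $ ∈ FOLLOW(S)
[1]
  A→B b: FOLLOW(B) ⊇ FIRST(b) = {b}; new: +{b}
  B→B S B: FOLLOW(B) ⊇ FIRST(S) = {a,b,c}; new: +{a,c}
  B→B S B: FOLLOW(S) ⊇ FIRST(B) = {a}; new: +{a}
  S→b A: FOLLOW(A) ⊇ FOLLOW(S) ⊇ {$,a}; new: +{$,a}
  S→c B: FOLLOW(B) ⊇ FOLLOW(S) ⊇ {$,a}; new: +{$}
  S→c C: FOLLOW(C) ⊇ FOLLOW(S) ⊇ {$,a}; new: +{$,a}
  FOLLOW(S)={$,a}  FOLLOW(A)={$,a}  FOLLOW(B)={$,a,b,c}  FOLLOW(C)={$,a}
[2] done
  FOLLOW(S)={$,a}  FOLLOW(A)={$,a}  FOLLOW(B)={$,a,b,c}  FOLLOW(C)={$,a}

FOLLOW(B) = ["$", "a", "b", "c"]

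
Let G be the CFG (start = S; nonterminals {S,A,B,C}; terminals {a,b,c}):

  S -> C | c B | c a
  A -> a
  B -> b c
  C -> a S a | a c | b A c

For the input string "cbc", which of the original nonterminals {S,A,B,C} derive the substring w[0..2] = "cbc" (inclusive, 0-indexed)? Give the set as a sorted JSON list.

CNF form of G:
  S -> T0 X6 | T1 B | T1 T2 | T2 T1 | T2 X5
  A -> a
  B -> T0 T1
  C -> T0 X4 | T2 T1 | T2 X3
  T0 -> b
  T1 -> c
  T2 -> a
  X3 -> S T2
  X4 -> A T1
  X5 -> S T2
  X6 -> A T1

Fill CYK table bottom-up — only the sub-triangle for w[0..2]:
  [0..0]={T1}  "c"  orig:{}
  [1..1]={T0}  "b"  orig:{}
  [2..2]={T1}  "c"  orig:{}
  [0..1]=∅  "cb"
  [1..2]={B}  "bc"
  [0..2]={S}  "cbc"

Original NTs in T[0,2] deriving "cbc": ["S"]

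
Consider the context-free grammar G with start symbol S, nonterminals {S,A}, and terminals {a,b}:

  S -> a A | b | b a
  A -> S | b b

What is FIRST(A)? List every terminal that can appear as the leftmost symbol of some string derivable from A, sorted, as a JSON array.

FIRST sets, iterate to fixpoint:
round 1:
  A via A→b b: +{b}
  S via S→a A: +{a}
  S via S→b: +{b}
  FIRST[S]={a,b}  FIRST[A]={b}
round 2:
  A via A→S: +{a}
  FIRST[S]={a,b}  FIRST[A]={a,b}
round 3: — fixpoint
  FIRST[S]={a,b}  FIRST[A]={a,b}

FIRST(A) = ["a", "b"]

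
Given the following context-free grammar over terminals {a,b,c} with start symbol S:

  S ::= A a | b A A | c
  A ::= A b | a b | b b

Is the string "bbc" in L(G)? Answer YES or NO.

CNF form of G:
  S -> A T1 | T0 X2 | c
  A -> A T0 | T0 T0 | T1 T0
  T0 -> b
  T1 -> a
  X2 -> A A

CYK fill:
  [0..0]={T0}  "b"  orig:{}
  [1..1]={T0}  "b"  orig:{}
  [2..2]={S}  "c"
  [0..1]={A}  "bb"
  [1..2]=∅  "bc"
  [0..2]=∅  "bbc"

S ∉ T[0,2] ⇒ NO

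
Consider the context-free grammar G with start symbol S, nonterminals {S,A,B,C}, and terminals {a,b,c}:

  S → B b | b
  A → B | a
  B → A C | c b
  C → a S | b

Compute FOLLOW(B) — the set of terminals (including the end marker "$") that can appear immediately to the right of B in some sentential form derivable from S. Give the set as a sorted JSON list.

FIRST sets, iterate to fixpoint:
[1]
  A via A→a: +{a}
  B via B→A C: +{a}
  B via B→c b: +{c}
  C via C→a S: +{a}
  C via C→b: +{b}
  S via S→B b: +{a,c}
  S via S→b: +{b}
  FIRST(S)={a,b,c}  FIRST(A)={a}  FIRST(B)={a,c}  FIRST(C)={a,b}
[2]
  A via A→B: +{c}
  FIRST(S)={a,b,c}  FIRST(A)={a,c}  FIRST(B)={a,c}  FIRST(C)={a,b}
[3] (stable)
  FIRST(S)={a,b,c}  FIRST(A)={a,c}  FIRST(B)={a,c}  FIRST(C)={a,b}

Compute FOLLOW by fixpoint:
seed FOLLOW(S) with $
[1]
  B→A C: FOLLOW(A) ⊇ FIRST(C) = {a,b}; new: +{a,b}
  S→B b: FOLLOW(B) ⊇ FIRST(b) = {b}; new: +{b}
  S: {$}  A: {a,b}  B: {b}  C: {}
[2]
  A→B: FOLLOW(B) ⊇ FOLLOW(A) ⊇ {a,b}; new: +{a}
  B→A C: FOLLOW(C) ⊇ FOLLOW(B) ⊇ {a,b}; new: +{a,b}
  C→a S: FOLLOW(S) ⊇ FOLLOW(C) ⊇ {a,b}; new: +{a,b}
  S: {$,a,b}  A: {a,b}  B: {a,b}  C: {a,b}
[3] (stable)
  S: {$,a,b}  A: {a,b}  B: {a,b}  C: {a,b}

FOLLOW(B) = ["a", "b"]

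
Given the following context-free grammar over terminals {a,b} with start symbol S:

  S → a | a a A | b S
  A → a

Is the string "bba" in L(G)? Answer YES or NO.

Convert to CNF:
  S -> T0 X2 | T1 S | a
  A -> a
  T0 -> a
  T1 -> b
  X2 -> T0 A

CYK fill:
  cell(0,0) b: {T1}  orig:{}
  cell(1,1) b: {T1}  orig:{}
  cell(2,2) a: {A,S,T0}  orig:{A,S}
  cell(0,1) bb: ∅
  cell(1,2) ba: {S}
  cell(0,2) bba: {S}

S ∈ T[0,2] ⇒ YES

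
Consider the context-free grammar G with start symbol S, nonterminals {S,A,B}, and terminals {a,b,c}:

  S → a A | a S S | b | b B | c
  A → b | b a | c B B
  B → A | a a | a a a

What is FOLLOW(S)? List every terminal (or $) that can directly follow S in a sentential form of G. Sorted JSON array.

FIRST iteration:
iter 1:
  A via A→b: +{b}
  A via A→c B B: +{c}
  B via B→A: +{b,c}
  B via B→a a: +{a}
  S via S→a A: +{a}
  S via S→b: +{b}
  S via S→c: +{c}
  FIRST(S)={a,b,c}  FIRST(A)={b,c}  FIRST(B)={a,b,c}
iter 2: — fixpoint
  FIRST(S)={a,b,c}  FIRST(A)={b,c}  FIRST(B)={a,b,c}

FOLLOW sets:
FOLLOW(S) := {$}
[1]
  A→c B B: FOLLOW(B) ⊇ FIRST(B) = {a,b,c}; new: +{a,b,c}
  B→A: FOLLOW(A) ⊇ FOLLOW(B) ⊇ {a,b,c}; new: +{a,b,c}
  S→a A: FOLLOW(A) ⊇ FOLLOW(S) ⊇ {$}; new: +{$}
  S→a S S: FOLLOW(S) ⊇ FIRST(S) = {a,b,c}; new: +{a,b,c}
  S→b B: FOLLOW(B) ⊇ FOLLOW(S) ⊇ {$,a,b,c}; new: +{$}
  FOLLOW[S]={$,a,b,c}  FOLLOW[A]={$,a,b,c}  FOLLOW[B]={$,a,b,c}
[2] — fixpoint
  FOLLOW[S]={$,a,b,c}  FOLLOW[A]={$,a,b,c}  FOLLOW[B]={$,a,b,c}

FOLLOW(S) = ["$", "a", "b", "c"]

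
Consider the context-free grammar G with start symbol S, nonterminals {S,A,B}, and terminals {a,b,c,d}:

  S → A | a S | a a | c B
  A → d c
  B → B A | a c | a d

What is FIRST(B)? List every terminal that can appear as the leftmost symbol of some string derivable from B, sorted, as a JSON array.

FIRST iteration:
round 1:
  A via A→d c: +{d}
  B via B→a c: +{a}
  S via S→A: +{d}
  S via S→a S: +{a}
  S via S→c B: +{c}
  S: {a,c,d}  A: {d}  B: {a}
round 2: done
  S: {a,c,d}  A: {d}  B: {a}

FIRST(B) = ["a"]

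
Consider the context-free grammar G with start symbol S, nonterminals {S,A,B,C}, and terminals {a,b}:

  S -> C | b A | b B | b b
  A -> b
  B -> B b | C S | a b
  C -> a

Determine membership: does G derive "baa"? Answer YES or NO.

CNF form of G:
  S -> T0 A | T0 B | T0 T0 | a
  A -> b
  B -> B T0 | C S | T1 T0
  C -> a
  T0 -> b
  T1 -> a

CYK fill:
  cell(0,0) b: {A,T0}  orig:{A}
  cell(1,1) a: {C,S,T1}  orig:{C,S}
  cell(2,2) a: {C,S,T1}  orig:{C,S}
  cell(0,1) ba: ∅
  cell(1,2) aa: {B}
  cell(0,2) baa: {S}

S ∈ T[0,2] ⇒ YES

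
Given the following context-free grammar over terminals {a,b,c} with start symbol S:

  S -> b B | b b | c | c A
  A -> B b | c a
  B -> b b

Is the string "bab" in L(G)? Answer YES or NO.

Convert to CNF:
  S -> T0 B | T0 T0 | T1 A | c
  A -> B T0 | T1 T2
  B -> T0 T0
  T0 -> b
  T1 -> c
  T2 -> a

CYK table (by increasing span):
  T[0,0] 'b' = {T0}  orig:{}
  T[1,1] 'a' = {T2}  orig:{}
  T[2,2] 'b' = {T0}  orig:{}
  T[0,1] 'ba' = ∅
  T[1,2] 'ab' = ∅
  T[0,2] 'bab' = ∅

S ∉ T[0,2] ⇒ NO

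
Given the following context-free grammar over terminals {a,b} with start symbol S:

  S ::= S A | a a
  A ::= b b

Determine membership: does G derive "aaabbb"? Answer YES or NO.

Convert to CNF:
  S -> S A | T1 T1
  A -> T0 T0
  T0 -> b
  T1 -> a

Fill CYK table bottom-up:
  T[0,0] 'a' = {T1}  orig:{}
  T[1,1] 'a' = {T1}  orig:{}
  T[2,2] 'a' = {T1}  orig:{}
  T[3,3] 'b' = {T0}  orig:{}
  T[4,4] 'b' = {T0}  orig:{}
  T[5,5] 'b' = {T0}  orig:{}
  T[0,1] 'aa' = {S}
  T[1,2] 'aa' = {S}
  T[2,3] 'ab' = ∅
  T[3,4] 'bb' = {A}
  T[4,5] 'bb' = {A}
  T[0,2] 'aaa' = ∅
  T[1,3] 'aab' = ∅
  T[2,4] 'abb' = ∅
  T[3,5] 'bbb' = ∅
  T[0,3] 'aaab' = ∅
  T[1,4] 'aabb' = {S}
  T[2,5] 'abbb' = ∅
  T[0,4] 'aaabb' = ∅
  T[1,5] 'aabbb' = ∅
  T[0,5] 'aaabbb' = ∅

S ∉ T[0,5] ⇒ NO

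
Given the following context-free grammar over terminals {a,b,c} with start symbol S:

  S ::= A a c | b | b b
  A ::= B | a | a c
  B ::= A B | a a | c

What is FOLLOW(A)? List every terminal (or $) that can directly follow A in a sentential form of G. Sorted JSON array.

Compute FIRST by fixpoint:
pass 1:
  A via A→a: +{a}
  B via B→A B: +{a}
  B via B→c: +{c}
  S via S→A a c: +{a}
  S via S→b: +{b}
  S: {a,b}  A: {a}  B: {a,c}
pass 2:
  A via A→B: +{c}
  S via S→A a c: +{c}
  S: {a,b,c}  A: {a,c}  B: {a,c}
pass 3: done
  S: {a,b,c}  A: {a,c}  B: {a,c}

Compute FOLLOW by fixpoint:
FOLLOW(S) := {$}
[1]
  B→A B: FOLLOW(A) ⊇ FIRST(B) = {a,c}; new: +{a,c}
  FOLLOW(S)={$}  FOLLOW(A)={a,c}  FOLLOW(B)={}
[2]
  A→B: FOLLOW(B) ⊇ FOLLOW(A) ⊇ {a,c}; new: +{a,c}
  FOLLOW(S)={$}  FOLLOW(A)={a,c}  FOLLOW(B)={a,c}
[3] — fixpoint
  FOLLOW(S)={$}  FOLLOW(A)={a,c}  FOLLOW(B)={a,c}

FOLLOW(A) = ["a", "c"]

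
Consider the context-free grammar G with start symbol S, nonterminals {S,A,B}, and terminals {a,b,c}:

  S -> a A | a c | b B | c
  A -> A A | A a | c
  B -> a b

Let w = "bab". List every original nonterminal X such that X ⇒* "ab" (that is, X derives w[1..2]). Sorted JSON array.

CNF form of G:
  S -> T0 A | T0 T2 | T1 B | c
  A -> A A | A T0 | c
  B -> T0 T1
  T0 -> a
  T1 -> b
  T2 -> c

CYK fill, restricted to cells inside w[1..2]:
  cell(1,1) a: {T0}  orig:{}
  cell(2,2) b: {T1}  orig:{}
  cell(1,2) ab: {B}

Original NTs in T[1,2] deriving "ab": ["B"]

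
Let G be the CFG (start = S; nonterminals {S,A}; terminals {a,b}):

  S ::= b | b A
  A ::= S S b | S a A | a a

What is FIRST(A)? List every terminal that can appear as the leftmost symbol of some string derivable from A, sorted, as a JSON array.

FIRST iteration:
iter 1:
  A via A→a a: +{a}
  S via S→b: +{b}
  FIRST(S)={b}  FIRST(A)={a}
iter 2:
  A via A→S S b: +{b}
  FIRST(S)={b}  FIRST(A)={a,b}
iter 3: — fixpoint
  FIRST(S)={b}  FIRST(A)={a,b}

FIRST(A) = ["a", "b"]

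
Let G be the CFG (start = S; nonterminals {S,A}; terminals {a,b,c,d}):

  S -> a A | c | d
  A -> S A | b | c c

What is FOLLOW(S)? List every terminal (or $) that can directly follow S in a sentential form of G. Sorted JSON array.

Compute FIRST by fixpoint:
pass 1:
  A via A→b: +{b}
  A via A→c c: +{c}
  S via S→a A: +{a}
  S via S→c: +{c}
  S via S→d: +{d}
  FIRST[S]={a,c,d}  FIRST[A]={b,c}
pass 2:
  A via A→S A: +{a,d}
  FIRST[S]={a,c,d}  FIRST[A]={a,b,c,d}
pass 3: done
  FIRST[S]={a,c,d}  FIRST[A]={a,b,c,d}

FOLLOW sets:
initialize: $ ∈ FOLLOW(S)
[1]
  A→S A: FOLLOW(S) ⊇ FIRST(A) = {a,b,c,d}; new: +{a,b,c,d}
  S→a A: FOLLOW(A) ⊇ FOLLOW(S) ⊇ {$,a,b,c,d}; new: +{$,a,b,c,d}
  S: {$,a,b,c,d}  A: {$,a,b,c,d}
[2] — fixpoint
  S: {$,a,b,c,d}  A: {$,a,b,c,d}

FOLLOW(S) = ["$", "a", "b", "c", "d"]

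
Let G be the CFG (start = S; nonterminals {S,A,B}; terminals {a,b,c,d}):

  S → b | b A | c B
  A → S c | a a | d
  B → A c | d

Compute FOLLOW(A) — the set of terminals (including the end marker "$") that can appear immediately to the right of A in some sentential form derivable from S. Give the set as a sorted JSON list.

FIRST sets, iterate to fixpoint:
pass 1:
  A via A→a a: +{a}
  A via A→d: +{d}
  B via B→A c: +{a,d}
  S via S→b: +{b}
  S via S→c B: +{c}
  FIRST(S)={b,c}  FIRST(A)={a,d}  FIRST(B)={a,d}
pass 2:
  A via A→S c: +{b,c}
  B via B→A c: +{b,c}
  FIRST(S)={b,c}  FIRST(A)={a,b,c,d}  FIRST(B)={a,b,c,d}
pass 3: (no change)
  FIRST(S)={b,c}  FIRST(A)={a,b,c,d}  FIRST(B)={a,b,c,d}

Compute FOLLOW by fixpoint:
FOLLOW(S) := {$}
round 1:
  A→S c: FOLLOW(S) ⊇ FIRST(c) = {c}; new: +{c}
  B→A c: FOLLOW(A) ⊇ FIRST(c) = {c}; new: +{c}
  S→b A: FOLLOW(A) ⊇ FOLLOW(S) ⊇ {$,c}; new: +{$}
  S→c B: FOLLOW(B) ⊇ FOLLOW(S) ⊇ {$,c}; new: +{$,c}
  FOLLOW[S]={$,c}  FOLLOW[A]={$,c}  FOLLOW[B]={$,c}
round 2: (stable)
  FOLLOW[S]={$,c}  FOLLOW[A]={$,c}  FOLLOW[B]={$,c}

FOLLOW(A) = ["$", "c"]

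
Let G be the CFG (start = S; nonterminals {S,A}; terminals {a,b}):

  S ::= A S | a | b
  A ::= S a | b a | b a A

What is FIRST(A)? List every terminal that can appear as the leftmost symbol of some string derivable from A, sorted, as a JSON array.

Compute FIRST by fixpoint:
iter 1:
  A via A→b a: +{b}
  S via S→A S: +{b}
  S via S→a: +{a}
  FIRST(S)={a,b}  FIRST(A)={b}
iter 2:
  A via A→S a: +{a}
  FIRST(S)={a,b}  FIRST(A)={a,b}
iter 3: (no change)
  FIRST(S)={a,b}  FIRST(A)={a,b}

FIRST(A) = ["a", "b"]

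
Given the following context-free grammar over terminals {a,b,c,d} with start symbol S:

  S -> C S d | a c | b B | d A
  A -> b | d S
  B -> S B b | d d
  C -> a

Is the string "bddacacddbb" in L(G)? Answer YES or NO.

CNF form of G:
  S -> C X5 | T0 A | T1 B | T2 T3
  A -> T0 S | b
  B -> S X4 | T0 T0
  C -> a
  T0 -> d
  T1 -> b
  T2 -> a
  T3 -> c
  X4 -> B T1
  X5 -> S T0

Fill CYK table bottom-up:
  T[0,0] 'b' = {A,T1}  orig:{A}
  T[1,1] 'd' = {T0}  orig:{}
  T[2,2] 'd' = {T0}  orig:{}
  T[3,3] 'a' = {C,T2}  orig:{C}
  T[4,4] 'c' = {T3}  orig:{}
  T[5,5] 'a' = {C,T2}  orig:{C}
  T[6,6] 'c' = {T3}  orig:{}
  T[7,7] 'd' = {T0}  orig:{}
  T[8,8] 'd' = {T0}  orig:{}
  T[9,9] 'b' = {A,T1}  orig:{A}
  T[10,10] 'b' = {A,T1}  orig:{A}
  T[0,1] 'bd' = ∅
  T[1,2] 'dd' = {B}
  T[2,3] 'da' = ∅
  T[3,4] 'ac' = {S}
  T[4,5] 'ca' = ∅
  T[5,6] 'ac' = {S}
  T[6,7] 'cd' = ∅
  T[7,8] 'dd' = {B}
  T[8,9] 'db' = {S}
  T[9,10] 'bb' = ∅
  T[0,2] 'bdd' = {S}
  T[1,3] 'dda' = ∅
  T[2,4] 'dac' = {A}
  T[3,5] 'aca' = ∅
  T[4,6] 'cac' = ∅
  T[5,7] 'acd' = {X5}  orig:{}
  T[6,8] 'cdd' = ∅
  T[7,9] 'ddb' = {A,X4}  orig:{A}
  T[8,10] 'dbb' = ∅
  T[0,3] 'bdda' = ∅
  T[1,4] 'ddac' = {S}
  T[2,5] 'daca' = ∅
  T[3,6] 'acac' = ∅
  T[4,7] 'cacd' = ∅
  T[5,8] 'acdd' = ∅
  T[6,9] 'cddb' = ∅
  T[7,10] 'ddbb' = ∅
  T[0,4] 'bddac' = ∅
  T[1,5] 'ddaca' = ∅
  T[2,6] 'dacac' = ∅
  T[3,7] 'acacd' = ∅
  T[4,8] 'cacdd' = ∅
  T[5,9] 'acddb' = {B}
  T[6,10] 'cddbb' = ∅
  T[0,5] 'bddaca' = ∅
  T[1,6] 'ddacac' = ∅
  T[2,7] 'dacacd' = ∅
  T[3,8] 'acacdd' = ∅
  T[4,9] 'cacddb' = ∅
  T[5,10] 'acddbb' = {X4}  orig:{}
  T[0,6] 'bddacac' = ∅
  T[1,7] 'ddacacd' = ∅
  T[2,8] 'dacacdd' = ∅
  T[3,9] 'acacddb' = ∅
  T[4,10] 'cacddbb' = ∅
  T[0,7] 'bddacacd' = ∅
  T[1,8] 'ddacacdd' = ∅
  T[2,9] 'dacacddb' = ∅
  T[3,10] 'acacddbb' = {B}
  T[0,8] 'bddacacdd' = ∅
  T[1,9] 'ddacacddb' = ∅
  T[2,10] 'dacacddbb' = ∅
  T[0,9] 'bddacacddb' = ∅
  T[1,10] 'ddacacddbb' = {B}
  T[0,10] 'bddacacddbb' = {S}

S ∈ T[0,10] ⇒ YES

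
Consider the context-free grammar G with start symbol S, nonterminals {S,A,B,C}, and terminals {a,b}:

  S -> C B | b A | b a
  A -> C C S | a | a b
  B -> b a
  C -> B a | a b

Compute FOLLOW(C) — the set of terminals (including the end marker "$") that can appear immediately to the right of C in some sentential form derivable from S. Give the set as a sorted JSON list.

Compute FIRST by fixpoint:
round 1:
  A via A→a: +{a}
  B via B→b a: +{b}
  C via C→B a: +{b}
  C via C→a b: +{a}
  S via S→C B: +{a,b}
  FIRST[S]={a,b}  FIRST[A]={a}  FIRST[B]={b}  FIRST[C]={a,b}
round 2:
  A via A→C C S: +{b}
  FIRST[S]={a,b}  FIRST[A]={a,b}  FIRST[B]={b}  FIRST[C]={a,b}
round 3: (stable)
  FIRST[S]={a,b}  FIRST[A]={a,b}  FIRST[B]={b}  FIRST[C]={a,b}

Compute FOLLOW by fixpoint:
FOLLOW(S) := {$}
iter 1:
  A→C C S: FOLLOW(C) ⊇ FIRST(C) = {a,b}; new: +{a,b}
  C→B a: FOLLOW(B) ⊇ FIRST(a) = {a}; new: +{a}
  S→C B: FOLLOW(B) ⊇ FOLLOW(S) ⊇ {$}; new: +{$}
  S→b A: FOLLOW(A) ⊇ FOLLOW(S) ⊇ {$}; new: +{$}
  FOLLOW(S)={$}  FOLLOW(A)={$}  FOLLOW(B)={$,a}  FOLLOW(C)={a,b}
iter 2: done
  FOLLOW(S)={$}  FOLLOW(A)={$}  FOLLOW(B)={$,a}  FOLLOW(C)={a,b}

FOLLOW(C) = ["a", "b"]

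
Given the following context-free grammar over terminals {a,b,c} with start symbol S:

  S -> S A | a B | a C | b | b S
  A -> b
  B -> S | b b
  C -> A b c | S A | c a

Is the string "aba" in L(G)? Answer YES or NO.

CNF form of G:
  S -> S A | T0 B | T0 C | T1 S | b
  A -> b
  B -> S A | T0 B | T0 C | T1 S | T1 T1 | b
  C -> A X3 | S A | T2 T0
  T0 -> a
  T1 -> b
  T2 -> c
  X3 -> T1 T2

CYK table (by increasing span):
  [0..0]={T0}  "a"  orig:{}
  [1..1]={A,B,S,T1}  "b"  orig:{A,B,S}
  [2..2]={T0}  "a"  orig:{}
  [0..1]={B,S}  "ab"
  [1..2]=∅  "ba"
  [0..2]=∅  "aba"

S ∉ T[0,2] ⇒ NO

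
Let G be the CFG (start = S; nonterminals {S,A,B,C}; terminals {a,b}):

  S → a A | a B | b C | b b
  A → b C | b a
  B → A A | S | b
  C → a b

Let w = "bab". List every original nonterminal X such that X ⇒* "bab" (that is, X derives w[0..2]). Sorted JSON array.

CNF form of G:
  S -> T0 C | T0 T0 | T1 A | T1 B
  A -> T0 C | T0 T1
  B -> A A | T0 C | T0 T0 | T1 A | T1 B | b
  C -> T1 T0
  T0 -> b
  T1 -> a

CYK table (by increasing span) (cells [i..j] with 0 ≤ i ≤ j ≤ 2 only):
  T[0,0] 'b' = {B,T0}  orig:{B}
  T[1,1] 'a' = {T1}  orig:{}
  T[2,2] 'b' = {B,T0}  orig:{B}
  T[0,1] 'ba' = {A}
  T[1,2] 'ab' = {B,C,S}
  T[0,2] 'bab' = {A,B,S}

Original NTs in T[0,2] deriving "bab": ["A", "B", "S"]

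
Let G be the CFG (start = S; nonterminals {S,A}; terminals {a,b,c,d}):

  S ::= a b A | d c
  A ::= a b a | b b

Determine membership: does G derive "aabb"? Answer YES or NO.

Convert to CNF:
  S -> T0 X5 | T2 T3
  A -> T0 X4 | T1 T1
  T0 -> a
  T1 -> b
  T2 -> d
  T3 -> c
  X4 -> T1 T0
  X5 -> T1 A

CYK table (by increasing span):
  T[0,0] 'a' = {T0}  orig:{}
  T[1,1] 'a' = {T0}  orig:{}
  T[2,2] 'b' = {T1}  orig:{}
  T[3,3] 'b' = {T1}  orig:{}
  T[0,1] 'aa' = ∅
  T[1,2] 'ab' = ∅
  T[2,3] 'bb' = {A}
  T[0,2] 'aab' = ∅
  T[1,3] 'abb' = ∅
  T[0,3] 'aabb' = ∅

S ∉ T[0,3] ⇒ NO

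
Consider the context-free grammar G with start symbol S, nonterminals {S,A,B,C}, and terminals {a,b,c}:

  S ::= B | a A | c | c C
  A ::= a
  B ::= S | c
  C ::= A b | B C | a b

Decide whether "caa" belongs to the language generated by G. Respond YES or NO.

Convert to CNF:
  S -> T0 A | T1 C | c
  A -> a
  B -> T0 A | T1 C | c
  C -> A T2 | B C | T0 T2
  T0 -> a
  T1 -> c
  T2 -> b

Fill CYK table bottom-up:
  T[0,0] 'c' = {B,S,T1}  orig:{B,S}
  T[1,1] 'a' = {A,T0}  orig:{A}
  T[2,2] 'a' = {A,T0}  orig:{A}
  T[0,1] 'ca' = ∅
  T[1,2] 'aa' = {B,S}
  T[0,2] 'caa' = ∅

S ∉ T[0,2] ⇒ NO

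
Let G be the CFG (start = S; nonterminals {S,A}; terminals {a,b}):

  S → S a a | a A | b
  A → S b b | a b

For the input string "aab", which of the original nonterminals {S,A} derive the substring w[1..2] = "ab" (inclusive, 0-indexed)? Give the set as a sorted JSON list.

CNF form of G:
  S -> S X3 | T1 A | b
  A -> S X2 | T1 T0
  T0 -> b
  T1 -> a
  X2 -> T0 T0
  X3 -> T1 T1

CYK fill — only the sub-triangle for w[1..2]:
  cell(1,1) a: {T1}  orig:{}
  cell(2,2) b: {S,T0}  orig:{S}
  cell(1,2) ab: {A}

Original NTs in T[1,2] deriving "ab": ["A"]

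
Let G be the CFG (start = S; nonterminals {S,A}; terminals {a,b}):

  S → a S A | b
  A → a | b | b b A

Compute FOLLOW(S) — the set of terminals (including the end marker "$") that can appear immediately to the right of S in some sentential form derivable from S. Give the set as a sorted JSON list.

Compute FIRST by fixpoint:
iter 1:
  A via A→a: +{a}
  A via A→b: +{b}
  S via S→a S A: +{a}
  S via S→b: +{b}
  FIRST(S)={a,b}  FIRST(A)={a,b}
iter 2: (no change)
  FIRST(S)={a,b}  FIRST(A)={a,b}

Compute FOLLOW by fixpoint:
FOLLOW(S) := {$}
pass 1:
  S→a S A: FOLLOW(S) ⊇ FIRST(A) = {a,b}; new: +{a,b}
  S→a S A: FOLLOW(A) ⊇ FOLLOW(S) ⊇ {$,a,b}; new: +{$,a,b}
  FOLLOW(S)={$,a,b}  FOLLOW(A)={$,a,b}
pass 2: (no change)
  FOLLOW(S)={$,a,b}  FOLLOW(A)={$,a,b}

FOLLOW(S) = ["$", "a", "b"]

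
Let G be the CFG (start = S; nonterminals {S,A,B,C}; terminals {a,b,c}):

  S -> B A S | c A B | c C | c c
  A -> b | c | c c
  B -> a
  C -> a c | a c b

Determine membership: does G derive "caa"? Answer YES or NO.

Convert to CNF:
  S -> B X4 | T0 C | T0 T0 | T0 X5
  A -> T0 T0 | b | c
  B -> a
  C -> T1 T0 | T1 X3
  T0 -> c
  T1 -> a
  T2 -> b
  X3 -> T0 T2
  X4 -> A S
  X5 -> A B

Fill CYK table bottom-up:
  T[0,0] 'c' = {A,T0}  orig:{A}
  T[1,1] 'a' = {B,T1}  orig:{B}
  T[2,2] 'a' = {B,T1}  orig:{B}
  T[0,1] 'ca' = {X5}  orig:{}
  T[1,2] 'aa' = ∅
  T[0,2] 'caa' = ∅

S ∉ T[0,2] ⇒ NO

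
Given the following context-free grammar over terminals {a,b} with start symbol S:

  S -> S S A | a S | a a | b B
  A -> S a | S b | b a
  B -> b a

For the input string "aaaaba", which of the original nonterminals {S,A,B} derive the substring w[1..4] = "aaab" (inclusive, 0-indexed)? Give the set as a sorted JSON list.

CNF form of G:
  S -> S X2 | T0 S | T0 T0 | T1 B
  A -> S T0 | S T1 | T1 T0
  B -> T1 T0
  T0 -> a
  T1 -> b
  X2 -> S A

Fill CYK table bottom-up, restricted to cells inside w[1..4]:
  T[1,1] 'a' = {T0}  orig:{}
  T[2,2] 'a' = {T0}  orig:{}
  T[3,3] 'a' = {T0}  orig:{}
  T[4,4] 'b' = {T1}  orig:{}
  T[1,2] 'aa' = {S}
  T[2,3] 'aa' = {S}
  T[3,4] 'ab' = ∅
  T[1,3] 'aaa' = {A,S}
  T[2,4] 'aab' = {A}
  T[1,4] 'aaab' = {A}

Original NTs in T[1,4] deriving "aaab": ["A"]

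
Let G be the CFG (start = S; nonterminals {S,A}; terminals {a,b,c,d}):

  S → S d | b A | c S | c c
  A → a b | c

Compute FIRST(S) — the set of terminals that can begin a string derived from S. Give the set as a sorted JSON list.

FIRST sets, iterate to fixpoint:
[1]
  A via A→a b: +{a}
  A via A→c: +{c}
  S via S→b A: +{b}
  S via S→c S: +{c}
  FIRST(S)={b,c}  FIRST(A)={a,c}
[2] (stable)
  FIRST(S)={b,c}  FIRST(A)={a,c}

FIRST(S) = ["b", "c"]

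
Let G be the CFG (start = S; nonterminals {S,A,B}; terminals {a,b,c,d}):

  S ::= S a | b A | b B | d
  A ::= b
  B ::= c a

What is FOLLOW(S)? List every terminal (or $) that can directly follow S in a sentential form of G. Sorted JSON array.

Compute FIRST by fixpoint:
[1]
  A via A→b: +{b}
  B via B→c a: +{c}
  S via S→b A: +{b}
  S via S→d: +{d}
  S: {b,d}  A: {b}  B: {c}
[2] (no change)
  S: {b,d}  A: {b}  B: {c}

FOLLOW sets:
initialize: $ ∈ FOLLOW(S)
round 1:
  S→S a: FOLLOW(S) ⊇ FIRST(a) = {a}; new: +{a}
  S→b A: FOLLOW(A) ⊇ FOLLOW(S) ⊇ {$,a}; new: +{$,a}
  S→b B: FOLLOW(B) ⊇ FOLLOW(S) ⊇ {$,a}; new: +{$,a}
  FOLLOW[S]={$,a}  FOLLOW[A]={$,a}  FOLLOW[B]={$,a}
round 2: (stable)
  FOLLOW[S]={$,a}  FOLLOW[A]={$,a}  FOLLOW[B]={$,a}

FOLLOW(S) = ["$", "a"]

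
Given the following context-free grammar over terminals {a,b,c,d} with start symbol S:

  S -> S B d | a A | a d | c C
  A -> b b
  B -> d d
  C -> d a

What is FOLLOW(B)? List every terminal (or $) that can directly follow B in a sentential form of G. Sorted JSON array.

FIRST sets, iterate to fixpoint:
round 1:
  A via A→b b: +{b}
  B via B→d d: +{d}
  C via C→d a: +{d}
  S via S→a A: +{a}
  S via S→c C: +{c}
  FIRST[S]={a,c}  FIRST[A]={b}  FIRST[B]={d}  FIRST[C]={d}
round 2: (stable)
  FIRST[S]={a,c}  FIRST[A]={b}  FIRST[B]={d}  FIRST[C]={d}

FOLLOW iteration:
FOLLOW(S) := {$}
iter 1:
  S→S B d: FOLLOW(S) ⊇ FIRST(B) = {d}; new: +{d}
  S→S B d: FOLLOW(B) ⊇ FIRST(d) = {d}; new: +{d}
  S→a A: FOLLOW(A) ⊇ FOLLOW(S) ⊇ {$,d}; new: +{$,d}
  S→c C: FOLLOW(C) ⊇ FOLLOW(S) ⊇ {$,d}; new: +{$,d}
  S: {$,d}  A: {$,d}  B: {d}  C: {$,d}
iter 2: (no change)
  S: {$,d}  A: {$,d}  B: {d}  C: {$,d}

FOLLOW(B) = ["d"]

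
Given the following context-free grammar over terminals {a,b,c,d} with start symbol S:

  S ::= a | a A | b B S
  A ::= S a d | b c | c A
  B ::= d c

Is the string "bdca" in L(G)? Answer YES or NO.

CNF form of G:
  S -> T0 A | T2 X5 | a
  A -> S X4 | T2 T3 | T3 A
  B -> T1 T3
  T0 -> a
  T1 -> d
  T2 -> b
  T3 -> c
  X4 -> T0 T1
  X5 -> B S

CYK fill:
  cell(0,0) b: {T2}  orig:{}
  cell(1,1) d: {T1}  orig:{}
  cell(2,2) c: {T3}  orig:{}
  cell(3,3) a: {S,T0}  orig:{S}
  cell(0,1) bd: ∅
  cell(1,2) dc: {B}
  cell(2,3) ca: ∅
  cell(0,2) bdc: ∅
  cell(1,3) dca: {X5}  orig:{}
  cell(0,3) bdca: {S}

S ∈ T[0,3] ⇒ YES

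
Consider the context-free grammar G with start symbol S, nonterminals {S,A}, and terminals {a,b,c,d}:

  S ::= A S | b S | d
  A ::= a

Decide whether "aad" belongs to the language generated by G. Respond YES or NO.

Convert to CNF:
  S -> A S | T0 S | d
  A -> a
  T0 -> b

CYK fill:
  T[0,0] 'a' = {A}
  T[1,1] 'a' = {A}
  T[2,2] 'd' = {S}
  T[0,1] 'aa' = ∅
  T[1,2] 'ad' = {S}
  T[0,2] 'aad' = {S}

S ∈ T[0,2] ⇒ YES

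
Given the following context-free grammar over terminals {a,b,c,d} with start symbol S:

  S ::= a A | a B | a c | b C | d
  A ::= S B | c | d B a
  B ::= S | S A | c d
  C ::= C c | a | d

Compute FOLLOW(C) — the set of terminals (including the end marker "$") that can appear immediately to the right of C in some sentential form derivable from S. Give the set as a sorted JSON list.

FIRST iteration:
pass 1:
  A via A→c: +{c}
  A via A→d B a: +{d}
  B via B→c d: +{c}
  C via C→a: +{a}
  C via C→d: +{d}
  S via S→a A: +{a}
  S via S→b C: +{b}
  S via S→d: +{d}
  S: {a,b,d}  A: {c,d}  B: {c}  C: {a,d}
pass 2:
  A via A→S B: +{a,b}
  B via B→S: +{a,b,d}
  S: {a,b,d}  A: {a,b,c,d}  B: {a,b,c,d}  C: {a,d}
pass 3: (no change)
  S: {a,b,d}  A: {a,b,c,d}  B: {a,b,c,d}  C: {a,d}

Compute FOLLOW by fixpoint:
FOLLOW(S) := {$}
iter 1:
  A→S B: FOLLOW(S) ⊇ FIRST(B) = {a,b,c,d}; new: +{a,b,c,d}
  A→d B a: FOLLOW(B) ⊇ FIRST(a) = {a}; new: +{a}
  B→S A: FOLLOW(A) ⊇ FOLLOW(B) ⊇ {a}; new: +{a}
  C→C c: FOLLOW(C) ⊇ FIRST(c) = {c}; new: +{c}
  S→a A: FOLLOW(A) ⊇ FOLLOW(S) ⊇ {$,a,b,c,d}; new: +{$,b,c,d}
  S→a B: FOLLOW(B) ⊇ FOLLOW(S) ⊇ {$,a,b,c,d}; new: +{$,b,c,d}
  S→b C: FOLLOW(C) ⊇ FOLLOW(S) ⊇ {$,a,b,c,d}; new: +{$,a,b,d}
  S: {$,a,b,c,d}  A: {$,a,b,c,d}  B: {$,a,b,c,d}  C: {$,a,b,c,d}
iter 2: (stable)
  S: {$,a,b,c,d}  A: {$,a,b,c,d}  B: {$,a,b,c,d}  C: {$,a,b,c,d}

FOLLOW(C) = ["$", "a", "b", "c", "d"]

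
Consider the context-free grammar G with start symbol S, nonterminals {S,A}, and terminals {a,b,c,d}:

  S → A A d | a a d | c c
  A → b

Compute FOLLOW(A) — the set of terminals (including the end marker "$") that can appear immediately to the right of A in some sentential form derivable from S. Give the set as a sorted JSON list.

FIRST iteration:
[1]
  A via A→b: +{b}
  S via S→A A d: +{b}
  S via S→a a d: +{a}
  S via S→c c: +{c}
  S: {a,b,c}  A: {b}
[2] — fixpoint
  S: {a,b,c}  A: {b}

FOLLOW sets:
seed FOLLOW(S) with $
round 1:
  S→A A d: FOLLOW(A) ⊇ FIRST(A) = {b}; new: +{b}
  S→A A d: FOLLOW(A) ⊇ FIRST(d) = {d}; new: +{d}
  S: {$}  A: {b,d}
round 2: — fixpoint
  S: {$}  A: {b,d}

FOLLOW(A) = ["b", "d"]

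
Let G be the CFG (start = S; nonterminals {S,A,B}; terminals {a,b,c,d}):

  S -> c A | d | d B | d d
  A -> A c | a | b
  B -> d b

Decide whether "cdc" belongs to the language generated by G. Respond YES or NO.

Convert to CNF:
  S -> T0 A | T1 B | T1 T1 | d
  A -> A T0 | a | b
  B -> T1 T2
  T0 -> c
  T1 -> d
  T2 -> b

CYK fill:
  cell(0,0) c: {T0}  orig:{}
  cell(1,1) d: {S,T1}  orig:{S}
  cell(2,2) c: {T0}  orig:{}
  cell(0,1) cd: ∅
  cell(1,2) dc: ∅
  cell(0,2) cdc: ∅

S ∉ T[0,2] ⇒ NO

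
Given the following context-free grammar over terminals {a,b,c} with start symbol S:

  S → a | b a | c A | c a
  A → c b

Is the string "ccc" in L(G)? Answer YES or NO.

CNF form of G:
  S -> T0 A | T0 T2 | T1 T2 | a
  A -> T0 T1
  T0 -> c
  T1 -> b
  T2 -> a

CYK fill:
  cell(0,0) c: {T0}  orig:{}
  cell(1,1) c: {T0}  orig:{}
  cell(2,2) c: {T0}  orig:{}
  cell(0,1) cc: ∅
  cell(1,2) cc: ∅
  cell(0,2) ccc: ∅

S ∉ T[0,2] ⇒ NO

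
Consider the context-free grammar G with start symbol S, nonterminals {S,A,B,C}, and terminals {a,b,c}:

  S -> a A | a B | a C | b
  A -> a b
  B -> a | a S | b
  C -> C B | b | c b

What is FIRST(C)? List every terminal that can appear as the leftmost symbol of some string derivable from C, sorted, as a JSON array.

FIRST sets, iterate to fixpoint:
pass 1:
  A via A→a b: +{a}
  B via B→a: +{a}
  B via B→b: +{b}
  C via C→b: +{b}
  C via C→c b: +{c}
  S via S→a A: +{a}
  S via S→b: +{b}
  S: {a,b}  A: {a}  B: {a,b}  C: {b,c}
pass 2: (no change)
  S: {a,b}  A: {a}  B: {a,b}  C: {b,c}

FIRST(C) = ["b", "c"]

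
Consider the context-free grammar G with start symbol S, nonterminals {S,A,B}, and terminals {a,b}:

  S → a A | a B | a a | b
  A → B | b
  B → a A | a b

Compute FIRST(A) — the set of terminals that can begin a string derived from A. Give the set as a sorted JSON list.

FIRST sets, iterate to fixpoint:
iter 1:
  A via A→b: +{b}
  B via B→a A: +{a}
  S via S→a A: +{a}
  S via S→b: +{b}
  S: {a,b}  A: {b}  B: {a}
iter 2:
  A via A→B: +{a}
  S: {a,b}  A: {a,b}  B: {a}
iter 3: — fixpoint
  S: {a,b}  A: {a,b}  B: {a}

FIRST(A) = ["a", "b"]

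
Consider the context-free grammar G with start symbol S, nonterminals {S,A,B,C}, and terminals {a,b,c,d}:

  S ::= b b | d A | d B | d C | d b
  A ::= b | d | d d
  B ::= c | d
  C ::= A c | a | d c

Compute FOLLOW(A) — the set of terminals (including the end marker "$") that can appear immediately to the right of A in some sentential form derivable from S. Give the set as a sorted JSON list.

FIRST sets, iterate to fixpoint:
round 1:
  A via A→b: +{b}
  A via A→d: +{d}
  B via B→c: +{c}
  B via B→d: +{d}
  C via C→A c: +{b,d}
  C via C→a: +{a}
  S via S→b b: +{b}
  S via S→d A: +{d}
  FIRST(S)={b,d}  FIRST(A)={b,d}  FIRST(B)={c,d}  FIRST(C)={a,b,d}
round 2: — fixpoint
  FIRST(S)={b,d}  FIRST(A)={b,d}  FIRST(B)={c,d}  FIRST(C)={a,b,d}

Compute FOLLOW by fixpoint:
FOLLOW(S) := {$}
[1]
  C→A c: FOLLOW(A) ⊇ FIRST(c) = {c}; new: +{c}
  S→d A: FOLLOW(A) ⊇ FOLLOW(S) ⊇ {$}; new: +{$}
  S→d B: FOLLOW(B) ⊇ FOLLOW(S) ⊇ {$}; new: +{$}
  S→d C: FOLLOW(C) ⊇ FOLLOW(S) ⊇ {$}; new: +{$}
  FOLLOW(S)={$}  FOLLOW(A)={$,c}  FOLLOW(B)={$}  FOLLOW(C)={$}
[2] — fixpoint
  FOLLOW(S)={$}  FOLLOW(A)={$,c}  FOLLOW(B)={$}  FOLLOW(C)={$}

FOLLOW(A) = ["$", "c"]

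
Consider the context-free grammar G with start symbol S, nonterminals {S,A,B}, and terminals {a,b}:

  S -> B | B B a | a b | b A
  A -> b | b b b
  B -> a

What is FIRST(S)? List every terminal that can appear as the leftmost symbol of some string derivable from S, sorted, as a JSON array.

Compute FIRST by fixpoint:
pass 1:
  A via A→b: +{b}
  B via B→a: +{a}
  S via S→B: +{a}
  S via S→b A: +{b}
  FIRST[S]={a,b}  FIRST[A]={b}  FIRST[B]={a}
pass 2: (stable)
  FIRST[S]={a,b}  FIRST[A]={b}  FIRST[B]={a}

FIRST(S) = ["a", "b"]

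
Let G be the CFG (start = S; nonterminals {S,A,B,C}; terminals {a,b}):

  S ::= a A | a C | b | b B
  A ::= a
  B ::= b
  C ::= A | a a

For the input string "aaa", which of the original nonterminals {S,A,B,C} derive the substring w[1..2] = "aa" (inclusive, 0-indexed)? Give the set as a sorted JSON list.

CNF form of G:
  S -> T0 A | T0 C | T1 B | b
  A -> a
  B -> b
  C -> T0 T0 | a
  T0 -> a
  T1 -> b

CYK table (by increasing span) — only the sub-triangle for w[1..2]:
  [1..1]={A,C,T0}  "a"  orig:{A,C}
  [2..2]={A,C,T0}  "a"  orig:{A,C}
  [1..2]={C,S}  "aa"

Original NTs in T[1,2] deriving "aa": ["C", "S"]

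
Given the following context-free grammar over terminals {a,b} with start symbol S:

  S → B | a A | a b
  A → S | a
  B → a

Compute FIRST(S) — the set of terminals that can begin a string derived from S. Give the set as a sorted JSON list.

FIRST iteration:
round 1:
  A via A→a: +{a}
  B via B→a: +{a}
  S via S→B: +{a}
  S: {a}  A: {a}  B: {a}
round 2: done
  S: {a}  A: {a}  B: {a}

FIRST(S) = ["a"]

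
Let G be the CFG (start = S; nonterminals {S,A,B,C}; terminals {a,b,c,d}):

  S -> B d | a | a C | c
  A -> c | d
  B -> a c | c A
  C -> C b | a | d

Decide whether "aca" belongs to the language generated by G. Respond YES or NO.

Convert to CNF:
  S -> B T3 | T0 C | a | c
  A -> c | d
  B -> T0 T1 | T1 A
  C -> C T2 | a | d
  T0 -> a
  T1 -> c
  T2 -> b
  T3 -> d

Fill CYK table bottom-up:
  [0..0]={C,S,T0}  "a"  orig:{C,S}
  [1..1]={A,S,T1}  "c"  orig:{A,S}
  [2..2]={C,S,T0}  "a"  orig:{C,S}
  [0..1]={B}  "ac"
  [1..2]=∅  "ca"
  [0..2]=∅  "aca"

S ∉ T[0,2] ⇒ NO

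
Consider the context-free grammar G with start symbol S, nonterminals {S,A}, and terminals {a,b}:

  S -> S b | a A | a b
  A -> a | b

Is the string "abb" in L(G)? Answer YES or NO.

CNF form of G:
  S -> S T0 | T1 A | T1 T0
  A -> a | b
  T0 -> b
  T1 -> a

CYK table (by increasing span):
  cell(0,0) a: {A,T1}  orig:{A}
  cell(1,1) b: {A,T0}  orig:{A}
  cell(2,2) b: {A,T0}  orig:{A}
  cell(0,1) ab: {S}
  cell(1,2) bb: ∅
  cell(0,2) abb: {S}

S ∈ T[0,2] ⇒ YES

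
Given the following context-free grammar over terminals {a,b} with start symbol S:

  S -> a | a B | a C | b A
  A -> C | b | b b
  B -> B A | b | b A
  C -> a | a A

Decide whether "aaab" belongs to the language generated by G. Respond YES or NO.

CNF form of G:
  S -> T0 B | T0 C | T1 A | a
  A -> T0 A | T1 T1 | a | b
  B -> B A | T1 A | b
  C -> T0 A | a
  T0 -> a
  T1 -> b

Fill CYK table bottom-up:
  T[0,0] 'a' = {A,C,S,T0}  orig:{A,C,S}
  T[1,1] 'a' = {A,C,S,T0}  orig:{A,C,S}
  T[2,2] 'a' = {A,C,S,T0}  orig:{A,C,S}
  T[3,3] 'b' = {A,B,T1}  orig:{A,B}
  T[0,1] 'aa' = {A,C,S}
  T[1,2] 'aa' = {A,C,S}
  T[2,3] 'ab' = {A,C,S}
  T[0,2] 'aaa' = {A,C,S}
  T[1,3] 'aab' = {A,C,S}
  T[0,3] 'aaab' = {A,C,S}

S ∈ T[0,3] ⇒ YES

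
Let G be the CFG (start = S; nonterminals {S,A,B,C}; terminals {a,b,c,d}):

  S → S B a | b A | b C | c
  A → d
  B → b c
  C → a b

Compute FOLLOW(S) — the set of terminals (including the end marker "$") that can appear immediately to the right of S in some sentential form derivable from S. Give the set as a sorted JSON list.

FIRST sets, iterate to fixpoint:
round 1:
  A via A→d: +{d}
  B via B→b c: +{b}
  C via C→a b: +{a}
  S via S→b A: +{b}
  S via S→c: +{c}
  S: {b,c}  A: {d}  B: {b}  C: {a}
round 2: — fixpoint
  S: {b,c}  A: {d}  B: {b}  C: {a}

FOLLOW iteration:
seed FOLLOW(S) with $
round 1:
  S→S B a: FOLLOW(S) ⊇ FIRST(B) = {b}; new: +{b}
  S→S B a: FOLLOW(B) ⊇ FIRST(a) = {a}; new: +{a}
  S→b A: FOLLOW(A) ⊇ FOLLOW(S) ⊇ {$,b}; new: +{$,b}
  S→b C: FOLLOW(C) ⊇ FOLLOW(S) ⊇ {$,b}; new: +{$,b}
  FOLLOW[S]={$,b}  FOLLOW[A]={$,b}  FOLLOW[B]={a}  FOLLOW[C]={$,b}
round 2: — fixpoint
  FOLLOW[S]={$,b}  FOLLOW[A]={$,b}  FOLLOW[B]={a}  FOLLOW[C]={$,b}

FOLLOW(S) = ["$", "b"]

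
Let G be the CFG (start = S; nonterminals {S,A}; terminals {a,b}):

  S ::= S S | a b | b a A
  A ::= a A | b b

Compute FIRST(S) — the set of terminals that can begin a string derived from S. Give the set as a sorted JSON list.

Compute FIRST by fixpoint:
pass 1:
  A via A→a A: +{a}
  A via A→b b: +{b}
  S via S→a b: +{a}
  S via S→b a A: +{b}
  FIRST(S)={a,b}  FIRST(A)={a,b}
pass 2: done
  FIRST(S)={a,b}  FIRST(A)={a,b}

FIRST(S) = ["a", "b"]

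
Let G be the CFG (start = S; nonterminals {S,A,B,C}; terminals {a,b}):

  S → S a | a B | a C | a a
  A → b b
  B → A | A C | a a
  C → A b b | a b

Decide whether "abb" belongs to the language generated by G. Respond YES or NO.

Convert to CNF:
  S -> S T1 | T1 B | T1 C | T1 T1
  A -> T0 T0
  B -> A C | T0 T0 | T1 T1
  C -> A X2 | T1 T0
  T0 -> b
  T1 -> a
  X2 -> T0 T0

CYK fill:
  [0..0]={T1}  "a"  orig:{}
  [1..1]={T0}  "b"  orig:{}
  [2..2]={T0}  "b"  orig:{}
  [0..1]={C}  "ab"
  [1..2]={A,B,X2}  "bb"  orig:{A,B}
  [0..2]={S}  "abb"

S ∈ T[0,2] ⇒ YES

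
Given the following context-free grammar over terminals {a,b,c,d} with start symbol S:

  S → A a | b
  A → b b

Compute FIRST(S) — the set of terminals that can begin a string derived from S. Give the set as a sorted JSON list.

Compute FIRST by fixpoint:
pass 1:
  A via A→b b: +{b}
  S via S→A a: +{b}
  FIRST[S]={b}  FIRST[A]={b}
pass 2: — fixpoint
  FIRST[S]={b}  FIRST[A]={b}

FIRST(S) = ["b"]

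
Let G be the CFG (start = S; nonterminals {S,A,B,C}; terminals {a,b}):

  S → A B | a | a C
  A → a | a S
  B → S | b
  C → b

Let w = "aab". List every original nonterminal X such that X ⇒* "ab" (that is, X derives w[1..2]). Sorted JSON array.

Convert to CNF:
  S -> A B | T0 C | a
  A -> T0 S | a
  B -> A B | T0 C | a | b
  C -> b
  T0 -> a

Fill CYK table bottom-up, restricted to cells inside w[1..2]:
  [1..1]={A,B,S,T0}  "a"  orig:{A,B,S}
  [2..2]={B,C}  "b"
  [1..2]={B,S}  "ab"

Original NTs in T[1,2] deriving "ab": ["B", "S"]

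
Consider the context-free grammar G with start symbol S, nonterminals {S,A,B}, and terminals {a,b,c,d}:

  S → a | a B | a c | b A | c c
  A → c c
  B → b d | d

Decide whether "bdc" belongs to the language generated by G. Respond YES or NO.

CNF form of G:
  S -> T0 T0 | T1 A | T3 B | T3 T0 | a
  A -> T0 T0
  B -> T1 T2 | d
  T0 -> c
  T1 -> b
  T2 -> d
  T3 -> a

Fill CYK table bottom-up:
  T[0,0] 'b' = {T1}  orig:{}
  T[1,1] 'd' = {B,T2}  orig:{B}
  T[2,2] 'c' = {T0}  orig:{}
  T[0,1] 'bd' = {B}
  T[1,2] 'dc' = ∅
  T[0,2] 'bdc' = ∅

S ∉ T[0,2] ⇒ NO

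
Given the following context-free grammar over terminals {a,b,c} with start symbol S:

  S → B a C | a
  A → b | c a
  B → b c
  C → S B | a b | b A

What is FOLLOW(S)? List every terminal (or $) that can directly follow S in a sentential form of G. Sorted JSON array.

Compute FIRST by fixpoint:
pass 1:
  A via A→b: +{b}
  A via A→c a: +{c}
  B via B→b c: +{b}
  C via C→a b: +{a}
  C via C→b A: +{b}
  S via S→B a C: +{b}
  S via S→a: +{a}
  FIRST[S]={a,b}  FIRST[A]={b,c}  FIRST[B]={b}  FIRST[C]={a,b}
pass 2: (no change)
  FIRST[S]={a,b}  FIRST[A]={b,c}  FIRST[B]={b}  FIRST[C]={a,b}

FOLLOW sets:
FOLLOW(S) := {$}
pass 1:
  C→S B: FOLLOW(S) ⊇ FIRST(B) = {b}; new: +{b}
  S→B a C: FOLLOW(B) ⊇ FIRST(a) = {a}; new: +{a}
  S→B a C: FOLLOW(C) ⊇ FOLLOW(S) ⊇ {$,b}; new: +{$,b}
  S: {$,b}  A: {}  B: {a}  C: {$,b}
pass 2:
  C→S B: FOLLOW(B) ⊇ FOLLOW(C) ⊇ {$,b}; new: +{$,b}
  C→b A: FOLLOW(A) ⊇ FOLLOW(C) ⊇ {$,b}; new: +{$,b}
  S: {$,b}  A: {$,b}  B: {$,a,b}  C: {$,b}
pass 3: — fixpoint
  S: {$,b}  A: {$,b}  B: {$,a,b}  C: {$,b}

FOLLOW(S) = ["$", "b"]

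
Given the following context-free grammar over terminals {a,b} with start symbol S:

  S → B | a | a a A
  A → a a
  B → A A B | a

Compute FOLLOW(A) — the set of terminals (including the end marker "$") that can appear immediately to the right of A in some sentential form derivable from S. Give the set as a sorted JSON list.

FIRST sets, iterate to fixpoint:
round 1:
  A via A→a a: +{a}
  B via B→A A B: +{a}
  S via S→B: +{a}
  FIRST[S]={a}  FIRST[A]={a}  FIRST[B]={a}
round 2: — fixpoint
  FIRST[S]={a}  FIRST[A]={a}  FIRST[B]={a}

FOLLOW iteration:
FOLLOW(S) := {$}
iter 1:
  B→A A B: FOLLOW(A) ⊇ FIRST(A) = {a}; new: +{a}
  S→B: FOLLOW(B) ⊇ FOLLOW(S) ⊇ {$}; new: +{$}
  S→a a A: FOLLOW(A) ⊇ FOLLOW(S) ⊇ {$}; new: +{$}
  FOLLOW(S)={$}  FOLLOW(A)={$,a}  FOLLOW(B)={$}
iter 2: done
  FOLLOW(S)={$}  FOLLOW(A)={$,a}  FOLLOW(B)={$}

FOLLOW(A) = ["$", "a"]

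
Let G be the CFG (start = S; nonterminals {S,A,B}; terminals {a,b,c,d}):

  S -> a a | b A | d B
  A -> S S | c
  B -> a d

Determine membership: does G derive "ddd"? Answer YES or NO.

CNF form of G:
  S -> T0 T0 | T1 B | T2 A
  A -> S S | c
  B -> T0 T1
  T0 -> a
  T1 -> d
  T2 -> b

CYK fill:
  [0..0]={T1}  "d"  orig:{}
  [1..1]={T1}  "d"  orig:{}
  [2..2]={T1}  "d"  orig:{}
  [0..1]=∅  "dd"
  [1..2]=∅  "dd"
  [0..2]=∅  "ddd"

S ∉ T[0,2] ⇒ NO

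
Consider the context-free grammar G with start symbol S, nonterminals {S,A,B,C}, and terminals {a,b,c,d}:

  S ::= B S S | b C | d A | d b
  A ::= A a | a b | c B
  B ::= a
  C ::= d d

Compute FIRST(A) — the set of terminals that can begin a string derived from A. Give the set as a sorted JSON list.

Compute FIRST by fixpoint:
iter 1:
  A via A→a b: +{a}
  A via A→c B: +{c}
  B via B→a: +{a}
  C via C→d d: +{d}
  S via S→B S S: +{a}
  S via S→b C: +{b}
  S via S→d A: +{d}
  FIRST[S]={a,b,d}  FIRST[A]={a,c}  FIRST[B]={a}  FIRST[C]={d}
iter 2: (no change)
  FIRST[S]={a,b,d}  FIRST[A]={a,c}  FIRST[B]={a}  FIRST[C]={d}

FIRST(A) = ["a", "c"]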